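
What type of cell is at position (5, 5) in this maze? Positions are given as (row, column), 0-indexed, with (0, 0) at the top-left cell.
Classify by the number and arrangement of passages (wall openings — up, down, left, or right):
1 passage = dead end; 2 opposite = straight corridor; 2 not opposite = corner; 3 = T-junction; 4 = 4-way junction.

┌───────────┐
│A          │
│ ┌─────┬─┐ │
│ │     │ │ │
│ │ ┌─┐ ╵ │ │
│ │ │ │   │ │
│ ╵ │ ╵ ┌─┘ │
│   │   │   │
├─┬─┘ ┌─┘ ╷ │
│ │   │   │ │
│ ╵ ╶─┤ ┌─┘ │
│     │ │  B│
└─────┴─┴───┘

Checking cell at (5, 5):
Number of passages: 2
Cell type: corner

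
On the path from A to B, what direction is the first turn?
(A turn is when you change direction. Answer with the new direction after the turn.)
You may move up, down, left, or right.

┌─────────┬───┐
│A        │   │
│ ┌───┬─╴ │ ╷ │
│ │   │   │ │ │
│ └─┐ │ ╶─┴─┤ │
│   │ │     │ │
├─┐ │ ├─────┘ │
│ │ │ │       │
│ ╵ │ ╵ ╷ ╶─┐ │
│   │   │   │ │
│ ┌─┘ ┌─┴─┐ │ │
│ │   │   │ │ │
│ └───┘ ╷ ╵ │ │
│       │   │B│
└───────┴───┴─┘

Directions: down, down, right, down, down, left, down, down, right, right, right, up, right, down, right, up, up, left, up, right, right, down, down, down
First turn direction: right

Solution:

┌─────────┬───┐
│A        │   │
│ ┌───┬─╴ │ ╷ │
│↓│   │   │ │ │
│ └─┐ │ ╶─┴─┤ │
│↳ ↓│ │     │ │
├─┐ │ ├─────┘ │
│ │↓│ │  ↱ → ↓│
│ ╵ │ ╵ ╷ ╶─┐ │
│↓ ↲│   │↑ ↰│↓│
│ ┌─┘ ┌─┴─┐ │ │
│↓│   │↱ ↓│↑│↓│
│ └───┘ ╷ ╵ │ │
│↳ → → ↑│↳ ↑│B│
└───────┴───┴─┘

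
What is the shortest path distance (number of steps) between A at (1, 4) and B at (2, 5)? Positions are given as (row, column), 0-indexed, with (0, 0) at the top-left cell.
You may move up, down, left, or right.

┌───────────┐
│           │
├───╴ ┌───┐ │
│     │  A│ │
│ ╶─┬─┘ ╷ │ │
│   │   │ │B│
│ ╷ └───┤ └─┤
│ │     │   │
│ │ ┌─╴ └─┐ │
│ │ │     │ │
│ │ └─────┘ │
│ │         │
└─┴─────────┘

Finding path from (1, 4) to (2, 5):
Path: (1,4) → (2,4) → (3,4) → (3,5) → (4,5) → (5,5) → (5,4) → (5,3) → (5,2) → (5,1) → (4,1) → (3,1) → (2,1) → (2,0) → (1,0) → (1,1) → (1,2) → (0,2) → (0,3) → (0,4) → (0,5) → (1,5) → (2,5)
Distance: 22 steps

Solution:

┌───────────┐
│    ↱ → → ↓│
├───╴ ┌───┐ │
│↱ → ↑│  A│↓│
│ ╶─┬─┘ ╷ │ │
│↑ ↰│   │↓│B│
│ ╷ └───┤ └─┤
│ │↑    │↳ ↓│
│ │ ┌─╴ └─┐ │
│ │↑│     │↓│
│ │ └─────┘ │
│ │↑ ← ← ← ↲│
└─┴─────────┘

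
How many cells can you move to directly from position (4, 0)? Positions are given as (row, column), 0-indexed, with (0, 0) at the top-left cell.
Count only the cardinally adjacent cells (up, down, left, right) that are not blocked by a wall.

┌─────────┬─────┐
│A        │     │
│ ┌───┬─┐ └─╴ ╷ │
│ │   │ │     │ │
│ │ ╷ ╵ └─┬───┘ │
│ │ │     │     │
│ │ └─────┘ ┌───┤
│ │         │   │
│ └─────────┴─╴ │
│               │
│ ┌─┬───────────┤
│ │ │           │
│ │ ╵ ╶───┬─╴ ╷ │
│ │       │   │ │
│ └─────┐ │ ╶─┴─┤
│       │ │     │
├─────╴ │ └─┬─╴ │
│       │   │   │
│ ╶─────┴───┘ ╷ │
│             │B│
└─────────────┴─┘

Checking passable neighbors of (4, 0):
Neighbors: (3, 0), (5, 0), (4, 1)
Count: 3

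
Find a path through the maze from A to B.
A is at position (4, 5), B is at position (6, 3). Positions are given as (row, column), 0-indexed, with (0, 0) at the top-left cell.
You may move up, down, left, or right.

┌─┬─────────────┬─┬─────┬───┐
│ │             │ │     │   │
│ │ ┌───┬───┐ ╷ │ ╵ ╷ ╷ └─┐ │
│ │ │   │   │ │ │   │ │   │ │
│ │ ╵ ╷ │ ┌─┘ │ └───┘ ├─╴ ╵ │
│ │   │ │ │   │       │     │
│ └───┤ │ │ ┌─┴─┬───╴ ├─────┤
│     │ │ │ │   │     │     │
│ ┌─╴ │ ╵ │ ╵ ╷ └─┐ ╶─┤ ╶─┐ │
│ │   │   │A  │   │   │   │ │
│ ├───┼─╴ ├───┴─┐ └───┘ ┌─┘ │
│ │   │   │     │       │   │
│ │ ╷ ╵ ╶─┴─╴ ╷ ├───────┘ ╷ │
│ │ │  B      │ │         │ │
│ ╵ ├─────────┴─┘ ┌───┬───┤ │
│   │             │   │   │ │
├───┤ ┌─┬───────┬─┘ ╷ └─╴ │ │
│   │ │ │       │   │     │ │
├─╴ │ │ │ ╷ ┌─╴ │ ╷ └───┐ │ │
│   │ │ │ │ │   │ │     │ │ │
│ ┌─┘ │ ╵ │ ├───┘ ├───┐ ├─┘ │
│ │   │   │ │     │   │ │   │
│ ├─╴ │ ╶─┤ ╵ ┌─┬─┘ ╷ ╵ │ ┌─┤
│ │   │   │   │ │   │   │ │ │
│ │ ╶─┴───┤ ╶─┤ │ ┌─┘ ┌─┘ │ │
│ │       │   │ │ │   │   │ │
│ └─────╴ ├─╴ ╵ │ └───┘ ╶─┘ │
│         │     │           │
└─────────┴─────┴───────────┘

Finding the shortest path from (4, 5) to (6, 3):
Path length: 22 steps
Directions: up → up → right → up → up → left → left → left → left → left → down → down → right → up → right → down → down → down → right → down → left → down

Solution:

┌─┬─────────────┬─┬─────┬───┐
│ │↓ ← ← ← ← ↰  │ │     │   │
│ │ ┌───┬───┐ ╷ │ ╵ ╷ ╷ └─┐ │
│ │↓│↱ ↓│   │↑│ │   │ │   │ │
│ │ ╵ ╷ │ ┌─┘ │ └───┘ ├─╴ ╵ │
│ │↳ ↑│↓│ │↱ ↑│       │     │
│ └───┤ │ │ ┌─┴─┬───╴ ├─────┤
│     │↓│ │↑│   │     │     │
│ ┌─╴ │ ╵ │ ╵ ╷ └─┐ ╶─┤ ╶─┐ │
│ │   │↳ ↓│A  │   │   │   │ │
│ ├───┼─╴ ├───┴─┐ └───┘ ┌─┘ │
│ │   │↓ ↲│     │       │   │
│ │ ╷ ╵ ╶─┴─╴ ╷ ├───────┘ ╷ │
│ │ │  B      │ │         │ │
│ ╵ ├─────────┴─┘ ┌───┬───┤ │
│   │             │   │   │ │
├───┤ ┌─┬───────┬─┘ ╷ └─╴ │ │
│   │ │ │       │   │     │ │
├─╴ │ │ │ ╷ ┌─╴ │ ╷ └───┐ │ │
│   │ │ │ │ │   │ │     │ │ │
│ ┌─┘ │ ╵ │ ├───┘ ├───┐ ├─┘ │
│ │   │   │ │     │   │ │   │
│ ├─╴ │ ╶─┤ ╵ ┌─┬─┘ ╷ ╵ │ ┌─┤
│ │   │   │   │ │   │   │ │ │
│ │ ╶─┴───┤ ╶─┤ │ ┌─┘ ┌─┘ │ │
│ │       │   │ │ │   │   │ │
│ └─────╴ ├─╴ ╵ │ └───┘ ╶─┘ │
│         │     │           │
└─────────┴─────┴───────────┘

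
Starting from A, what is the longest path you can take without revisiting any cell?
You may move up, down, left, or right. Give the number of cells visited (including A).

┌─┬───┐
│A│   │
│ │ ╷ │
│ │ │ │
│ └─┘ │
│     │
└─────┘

Finding longest simple path using DFS:
Start: (0, 0)
Longest path visits 9 cells
Path: A → down → down → right → right → up → up → left → down

Solution:

┌─┬───┐
│A│↓ ↰│
│ │ ╷ │
│↓│B│↑│
│ └─┘ │
│↳ → ↑│
└─────┘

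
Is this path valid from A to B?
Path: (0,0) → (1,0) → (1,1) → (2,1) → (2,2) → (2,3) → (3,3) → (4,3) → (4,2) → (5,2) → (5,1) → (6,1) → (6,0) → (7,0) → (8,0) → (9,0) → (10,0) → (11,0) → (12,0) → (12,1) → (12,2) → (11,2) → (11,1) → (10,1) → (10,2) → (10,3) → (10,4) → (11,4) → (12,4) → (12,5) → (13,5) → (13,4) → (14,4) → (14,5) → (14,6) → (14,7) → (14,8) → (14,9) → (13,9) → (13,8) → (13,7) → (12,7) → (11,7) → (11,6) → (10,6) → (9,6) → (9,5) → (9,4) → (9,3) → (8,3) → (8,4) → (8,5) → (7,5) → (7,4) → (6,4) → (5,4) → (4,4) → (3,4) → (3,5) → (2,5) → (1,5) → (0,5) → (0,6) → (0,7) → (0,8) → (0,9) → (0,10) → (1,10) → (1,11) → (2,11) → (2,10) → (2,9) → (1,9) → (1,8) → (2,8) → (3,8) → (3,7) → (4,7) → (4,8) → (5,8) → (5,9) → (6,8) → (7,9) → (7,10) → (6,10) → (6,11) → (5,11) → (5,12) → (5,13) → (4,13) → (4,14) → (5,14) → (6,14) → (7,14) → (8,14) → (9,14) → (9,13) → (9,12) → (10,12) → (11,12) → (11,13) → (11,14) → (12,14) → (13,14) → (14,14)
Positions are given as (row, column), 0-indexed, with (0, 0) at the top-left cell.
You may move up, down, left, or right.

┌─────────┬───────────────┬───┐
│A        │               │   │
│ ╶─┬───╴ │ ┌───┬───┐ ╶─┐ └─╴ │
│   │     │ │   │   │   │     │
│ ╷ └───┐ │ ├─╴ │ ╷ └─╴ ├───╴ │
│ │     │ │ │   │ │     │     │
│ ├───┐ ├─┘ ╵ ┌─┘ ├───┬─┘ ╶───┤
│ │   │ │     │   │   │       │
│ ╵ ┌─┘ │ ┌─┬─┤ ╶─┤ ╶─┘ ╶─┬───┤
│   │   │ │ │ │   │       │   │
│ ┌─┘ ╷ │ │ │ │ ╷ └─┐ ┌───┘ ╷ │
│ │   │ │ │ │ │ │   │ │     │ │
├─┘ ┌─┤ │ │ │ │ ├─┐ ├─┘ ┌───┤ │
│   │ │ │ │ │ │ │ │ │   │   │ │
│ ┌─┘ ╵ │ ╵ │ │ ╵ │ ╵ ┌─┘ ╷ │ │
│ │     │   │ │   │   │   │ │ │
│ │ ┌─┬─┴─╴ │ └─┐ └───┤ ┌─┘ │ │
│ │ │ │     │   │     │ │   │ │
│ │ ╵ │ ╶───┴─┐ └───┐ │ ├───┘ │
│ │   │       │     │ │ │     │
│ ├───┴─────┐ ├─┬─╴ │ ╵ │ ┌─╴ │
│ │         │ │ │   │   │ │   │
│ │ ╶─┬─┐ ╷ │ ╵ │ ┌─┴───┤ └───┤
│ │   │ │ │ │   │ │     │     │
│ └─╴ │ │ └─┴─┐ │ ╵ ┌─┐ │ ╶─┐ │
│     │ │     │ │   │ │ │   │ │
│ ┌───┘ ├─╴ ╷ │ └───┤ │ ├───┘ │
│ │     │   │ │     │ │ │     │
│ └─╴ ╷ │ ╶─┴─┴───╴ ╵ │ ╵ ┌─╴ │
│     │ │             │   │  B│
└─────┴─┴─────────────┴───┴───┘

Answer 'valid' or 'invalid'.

Checking path validity:
Result: Invalid move at step 81: cannot move from (5, 9) to (6, 8).

invalid

Correct solution:

┌─────────┬───────────────┬───┐
│A        │↱ → → → → ↓    │   │
│ ╶─┬───╴ │ ┌───┬───┐ ╶─┐ └─╴ │
│↳ ↓│     │↑│   │↓ ↰│↳ ↓│     │
│ ╷ └───┐ │ ├─╴ │ ╷ └─╴ ├───╴ │
│ │↳ → ↓│ │↑│   │↓│↑ ← ↲│     │
│ ├───┐ ├─┘ ╵ ┌─┘ ├───┬─┘ ╶───┤
│ │   │↓│↱ ↑  │↓ ↲│   │       │
│ ╵ ┌─┘ │ ┌─┬─┤ ╶─┤ ╶─┘ ╶─┬───┤
│   │↓ ↲│↑│ │ │↳ ↓│       │↱ ↓│
│ ┌─┘ ╷ │ │ │ │ ╷ └─┐ ┌───┘ ╷ │
│ │↓ ↲│ │↑│ │ │ │↳ ↓│ │↱ → ↑│↓│
├─┘ ┌─┤ │ │ │ │ ├─┐ ├─┘ ┌───┤ │
│↓ ↲│ │ │↑│ │ │ │ │↓│↱ ↑│   │↓│
│ ┌─┘ ╵ │ ╵ │ │ ╵ │ ╵ ┌─┘ ╷ │ │
│↓│     │↑ ↰│ │   │↳ ↑│   │ │↓│
│ │ ┌─┬─┴─╴ │ └─┐ └───┤ ┌─┘ │ │
│↓│ │ │↱ → ↑│   │     │ │   │↓│
│ │ ╵ │ ╶───┴─┐ └───┐ │ ├───┘ │
│↓│   │↑ ← ← ↰│     │ │ │↓ ← ↲│
│ ├───┴─────┐ ├─┬─╴ │ ╵ │ ┌─╴ │
│↓│↱ → → ↓  │↑│ │   │   │↓│   │
│ │ ╶─┬─┐ ╷ │ ╵ │ ┌─┴───┤ └───┤
│↓│↑ ↰│ │↓│ │↑ ↰│ │     │↳ → ↓│
│ └─╴ │ │ └─┴─┐ │ ╵ ┌─┐ │ ╶─┐ │
│↳ → ↑│ │↳ ↓  │↑│   │ │ │   │↓│
│ ┌───┘ ├─╴ ╷ │ └───┤ │ ├───┘ │
│ │     │↓ ↲│ │↑ ← ↰│ │ │    ↓│
│ └─╴ ╷ │ ╶─┴─┴───╴ ╵ │ ╵ ┌─╴ │
│     │ │↳ → → → → ↑  │   │  B│
└─────┴─┴─────────────┴───┴───┘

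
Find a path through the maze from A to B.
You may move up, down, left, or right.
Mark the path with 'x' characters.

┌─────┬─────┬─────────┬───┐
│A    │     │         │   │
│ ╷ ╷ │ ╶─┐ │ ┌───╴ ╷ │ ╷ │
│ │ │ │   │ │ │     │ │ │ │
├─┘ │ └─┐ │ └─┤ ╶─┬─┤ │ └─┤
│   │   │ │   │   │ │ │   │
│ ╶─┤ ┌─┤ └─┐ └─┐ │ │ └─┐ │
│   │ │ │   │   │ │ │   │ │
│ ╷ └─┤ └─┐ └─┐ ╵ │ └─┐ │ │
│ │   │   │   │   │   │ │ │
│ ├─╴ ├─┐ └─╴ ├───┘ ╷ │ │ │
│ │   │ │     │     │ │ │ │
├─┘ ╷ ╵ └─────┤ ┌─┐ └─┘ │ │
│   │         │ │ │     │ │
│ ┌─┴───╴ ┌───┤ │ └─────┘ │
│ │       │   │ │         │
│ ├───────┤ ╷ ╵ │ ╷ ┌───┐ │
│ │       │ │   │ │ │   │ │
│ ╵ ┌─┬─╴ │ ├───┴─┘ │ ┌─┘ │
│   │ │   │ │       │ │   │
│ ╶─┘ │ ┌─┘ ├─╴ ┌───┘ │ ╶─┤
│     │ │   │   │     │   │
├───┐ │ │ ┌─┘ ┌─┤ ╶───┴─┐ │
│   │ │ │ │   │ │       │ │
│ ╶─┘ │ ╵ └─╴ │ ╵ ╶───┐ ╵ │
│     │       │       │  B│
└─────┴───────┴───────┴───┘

Finding the shortest path through the maze:
Path length: 46 steps
Directions: right → down → down → left → down → right → down → right → down → left → down → left → down → down → down → right → up → right → right → right → down → left → down → down → down → right → right → right → up → up → right → up → right → right → up → up → right → right → right → down → down → left → down → right → down → down

Solution:

┌─────┬─────┬─────────┬───┐
│A x  │     │         │   │
│ ╷ ╷ │ ╶─┐ │ ┌───╴ ╷ │ ╷ │
│ │x│ │   │ │ │     │ │ │ │
├─┘ │ └─┐ │ └─┤ ╶─┬─┤ │ └─┤
│x x│   │ │   │   │ │ │   │
│ ╶─┤ ┌─┤ └─┐ └─┐ │ │ └─┐ │
│x x│ │ │   │   │ │ │   │ │
│ ╷ └─┤ └─┐ └─┐ ╵ │ └─┐ │ │
│ │x x│   │   │   │   │ │ │
│ ├─╴ ├─┐ └─╴ ├───┘ ╷ │ │ │
│ │x x│ │     │     │ │ │ │
├─┘ ╷ ╵ └─────┤ ┌─┐ └─┘ │ │
│x x│         │ │ │     │ │
│ ┌─┴───╴ ┌───┤ │ └─────┘ │
│x│       │   │ │  x x x x│
│ ├───────┤ ╷ ╵ │ ╷ ┌───┐ │
│x│x x x x│ │   │ │x│   │x│
│ ╵ ┌─┬─╴ │ ├───┴─┘ │ ┌─┘ │
│x x│ │x x│ │  x x x│ │x x│
│ ╶─┘ │ ┌─┘ ├─╴ ┌───┘ │ ╶─┤
│     │x│   │x x│     │x x│
├───┐ │ │ ┌─┘ ┌─┤ ╶───┴─┐ │
│   │ │x│ │  x│ │       │x│
│ ╶─┘ │ ╵ └─╴ │ ╵ ╶───┐ ╵ │
│     │x x x x│       │  B│
└─────┴───────┴───────┴───┘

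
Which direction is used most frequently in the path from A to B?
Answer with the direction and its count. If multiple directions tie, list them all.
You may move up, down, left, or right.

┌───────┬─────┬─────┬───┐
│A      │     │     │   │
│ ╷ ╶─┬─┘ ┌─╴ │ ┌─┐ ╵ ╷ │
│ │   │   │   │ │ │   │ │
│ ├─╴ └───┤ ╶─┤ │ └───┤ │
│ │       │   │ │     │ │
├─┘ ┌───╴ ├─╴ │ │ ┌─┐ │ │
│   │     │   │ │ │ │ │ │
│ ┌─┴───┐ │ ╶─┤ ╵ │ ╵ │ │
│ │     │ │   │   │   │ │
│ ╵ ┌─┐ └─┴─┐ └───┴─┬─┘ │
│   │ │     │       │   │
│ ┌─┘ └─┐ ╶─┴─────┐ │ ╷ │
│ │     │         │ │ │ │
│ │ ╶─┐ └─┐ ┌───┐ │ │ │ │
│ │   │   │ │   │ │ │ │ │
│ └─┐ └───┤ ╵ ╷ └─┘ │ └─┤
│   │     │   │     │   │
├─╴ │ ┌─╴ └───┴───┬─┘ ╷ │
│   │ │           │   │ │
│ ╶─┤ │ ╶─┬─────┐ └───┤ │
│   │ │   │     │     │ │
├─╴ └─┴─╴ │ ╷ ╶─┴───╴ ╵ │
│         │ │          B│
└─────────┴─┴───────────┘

Directions: right, down, right, down, left, down, left, down, down, down, down, down, right, down, left, down, right, down, right, right, right, up, left, up, right, right, right, right, right, down, right, right, down, right
Counts: {'right': 15, 'down': 13, 'left': 4, 'up': 2}
Most common: right (15 times)

Solution:

┌───────┬─────┬─────┬───┐
│A ↓    │     │     │   │
│ ╷ ╶─┬─┘ ┌─╴ │ ┌─┐ ╵ ╷ │
│ │↳ ↓│   │   │ │ │   │ │
│ ├─╴ └───┤ ╶─┤ │ └───┤ │
│ │↓ ↲    │   │ │     │ │
├─┘ ┌───╴ ├─╴ │ │ ┌─┐ │ │
│↓ ↲│     │   │ │ │ │ │ │
│ ┌─┴───┐ │ ╶─┤ ╵ │ ╵ │ │
│↓│     │ │   │   │   │ │
│ ╵ ┌─┐ └─┴─┐ └───┴─┬─┘ │
│↓  │ │     │       │   │
│ ┌─┘ └─┐ ╶─┴─────┐ │ ╷ │
│↓│     │         │ │ │ │
│ │ ╶─┐ └─┐ ┌───┐ │ │ │ │
│↓│   │   │ │   │ │ │ │ │
│ └─┐ └───┤ ╵ ╷ └─┘ │ └─┤
│↳ ↓│     │   │     │   │
├─╴ │ ┌─╴ └───┴───┬─┘ ╷ │
│↓ ↲│ │↱ → → → → ↓│   │ │
│ ╶─┤ │ ╶─┬─────┐ └───┤ │
│↳ ↓│ │↑ ↰│     │↳ → ↓│ │
├─╴ └─┴─╴ │ ╷ ╶─┴───╴ ╵ │
│  ↳ → → ↑│ │        ↳ B│
└─────────┴─┴───────────┘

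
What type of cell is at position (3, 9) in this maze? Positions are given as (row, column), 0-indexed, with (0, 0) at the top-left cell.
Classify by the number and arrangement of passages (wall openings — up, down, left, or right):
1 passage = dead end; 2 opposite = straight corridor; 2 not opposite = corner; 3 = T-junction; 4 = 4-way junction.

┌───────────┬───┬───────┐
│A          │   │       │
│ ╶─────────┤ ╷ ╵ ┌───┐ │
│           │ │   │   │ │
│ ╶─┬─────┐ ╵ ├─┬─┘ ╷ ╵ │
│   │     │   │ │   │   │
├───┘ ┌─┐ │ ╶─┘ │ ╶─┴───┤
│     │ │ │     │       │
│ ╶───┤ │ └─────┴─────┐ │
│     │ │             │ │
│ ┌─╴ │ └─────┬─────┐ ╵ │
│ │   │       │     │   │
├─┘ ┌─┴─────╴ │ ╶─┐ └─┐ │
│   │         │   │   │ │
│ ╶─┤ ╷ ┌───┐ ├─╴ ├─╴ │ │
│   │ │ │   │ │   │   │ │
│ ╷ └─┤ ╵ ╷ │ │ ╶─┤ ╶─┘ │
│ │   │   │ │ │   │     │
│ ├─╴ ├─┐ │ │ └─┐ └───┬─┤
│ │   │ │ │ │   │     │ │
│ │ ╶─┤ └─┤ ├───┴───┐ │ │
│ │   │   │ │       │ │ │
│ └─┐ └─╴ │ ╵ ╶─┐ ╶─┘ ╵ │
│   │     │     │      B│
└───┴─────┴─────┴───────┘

Checking cell at (3, 9):
Number of passages: 2
Cell type: straight corridor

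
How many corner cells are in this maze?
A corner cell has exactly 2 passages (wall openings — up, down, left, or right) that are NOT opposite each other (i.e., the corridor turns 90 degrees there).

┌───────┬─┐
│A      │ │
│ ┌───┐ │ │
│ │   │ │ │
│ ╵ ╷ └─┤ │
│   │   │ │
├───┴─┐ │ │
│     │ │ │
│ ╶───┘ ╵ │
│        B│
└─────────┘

Counting corner cells (2 non-opposite passages):
Total corners: 11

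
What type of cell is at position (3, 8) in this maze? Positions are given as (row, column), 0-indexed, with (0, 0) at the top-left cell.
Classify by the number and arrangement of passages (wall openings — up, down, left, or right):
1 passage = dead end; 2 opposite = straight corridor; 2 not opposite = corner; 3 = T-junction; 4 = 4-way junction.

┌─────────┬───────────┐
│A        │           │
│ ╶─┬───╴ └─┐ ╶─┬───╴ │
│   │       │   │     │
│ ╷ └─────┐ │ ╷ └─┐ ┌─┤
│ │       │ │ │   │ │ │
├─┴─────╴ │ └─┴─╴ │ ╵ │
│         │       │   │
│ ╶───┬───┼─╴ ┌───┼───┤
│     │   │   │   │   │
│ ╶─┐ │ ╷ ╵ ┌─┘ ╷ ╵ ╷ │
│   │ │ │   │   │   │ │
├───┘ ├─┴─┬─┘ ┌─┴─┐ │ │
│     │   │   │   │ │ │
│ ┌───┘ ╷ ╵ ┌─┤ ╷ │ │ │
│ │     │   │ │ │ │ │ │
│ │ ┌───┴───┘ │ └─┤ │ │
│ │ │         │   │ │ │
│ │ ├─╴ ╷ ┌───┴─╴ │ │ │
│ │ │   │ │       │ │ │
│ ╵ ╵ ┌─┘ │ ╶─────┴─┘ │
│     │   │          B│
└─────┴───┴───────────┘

Checking cell at (3, 8):
Number of passages: 2
Cell type: corner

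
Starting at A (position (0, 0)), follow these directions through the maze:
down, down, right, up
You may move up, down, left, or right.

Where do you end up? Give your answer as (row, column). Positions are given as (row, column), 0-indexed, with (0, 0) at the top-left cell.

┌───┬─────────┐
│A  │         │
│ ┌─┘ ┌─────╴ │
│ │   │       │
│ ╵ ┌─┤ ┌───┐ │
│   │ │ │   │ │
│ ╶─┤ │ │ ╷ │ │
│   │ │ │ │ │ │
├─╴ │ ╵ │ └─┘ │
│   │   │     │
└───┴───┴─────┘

Following directions step by step:
Start: (0, 0)
  down: (0, 0) → (1, 0)
  down: (1, 0) → (2, 0)
  right: (2, 0) → (2, 1)
  up: (2, 1) → (1, 1)
Final position: (1, 1)

Path taken:

┌───┬─────────┐
│A  │         │
│ ┌─┘ ┌─────╴ │
│↓│B  │       │
│ ╵ ┌─┤ ┌───┐ │
│↳ ↑│ │ │   │ │
│ ╶─┤ │ │ ╷ │ │
│   │ │ │ │ │ │
├─╴ │ ╵ │ └─┘ │
│   │   │     │
└───┴───┴─────┘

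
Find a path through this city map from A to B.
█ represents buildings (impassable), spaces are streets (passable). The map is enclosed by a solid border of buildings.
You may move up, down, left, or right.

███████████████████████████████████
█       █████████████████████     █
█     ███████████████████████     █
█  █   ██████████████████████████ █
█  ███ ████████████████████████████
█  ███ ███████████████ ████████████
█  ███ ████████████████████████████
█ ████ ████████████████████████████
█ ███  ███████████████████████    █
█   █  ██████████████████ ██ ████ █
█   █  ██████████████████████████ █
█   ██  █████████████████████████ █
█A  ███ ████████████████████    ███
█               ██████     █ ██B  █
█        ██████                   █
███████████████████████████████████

Finding the shortest path from A to B:
Movement: cardinal only
Path length: 33 steps
Directions: down → right → right → right → right → right → right → right → right → right → right → right → right → right → right → down → right → right → right → right → right → right → right → right → right → right → right → right → right → right → right → right → up

Solution:

███████████████████████████████████
█       █████████████████████     █
█     ███████████████████████     █
█  █   ██████████████████████████ █
█  ███ ████████████████████████████
█  ███ ███████████████ ████████████
█  ███ ████████████████████████████
█ ████ ████████████████████████████
█ ███  ███████████████████████    █
█   █  ██████████████████ ██ ████ █
█   █  ██████████████████████████ █
█   ██  █████████████████████████ █
█A  ███ ████████████████████    ███
█↳→→→→→→→→→→→→→↓██████     █ ██B  █
█        ██████↳→→→→→→→→→→→→→→→↑  █
███████████████████████████████████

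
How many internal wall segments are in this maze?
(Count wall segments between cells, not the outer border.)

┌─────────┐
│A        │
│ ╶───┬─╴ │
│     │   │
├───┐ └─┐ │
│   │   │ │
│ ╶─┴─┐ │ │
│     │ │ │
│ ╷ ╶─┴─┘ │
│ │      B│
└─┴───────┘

Counting internal wall segments:
Total internal walls: 16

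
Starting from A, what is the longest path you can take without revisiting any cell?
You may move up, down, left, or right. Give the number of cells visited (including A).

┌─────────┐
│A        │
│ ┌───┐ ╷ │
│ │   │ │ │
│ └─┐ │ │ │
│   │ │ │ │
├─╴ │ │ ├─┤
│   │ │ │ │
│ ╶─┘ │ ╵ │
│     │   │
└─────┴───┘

Finding longest simple path using DFS:
Start: (0, 0)
Longest path visits 13 cells
Path: A → down → down → right → down → left → down → right → right → up → up → up → left

Solution:

┌─────────┐
│A        │
│ ┌───┐ ╷ │
│↓│B ↰│ │ │
│ └─┐ │ │ │
│↳ ↓│↑│ │ │
├─╴ │ │ ├─┤
│↓ ↲│↑│ │ │
│ ╶─┘ │ ╵ │
│↳ → ↑│   │
└─────┴───┘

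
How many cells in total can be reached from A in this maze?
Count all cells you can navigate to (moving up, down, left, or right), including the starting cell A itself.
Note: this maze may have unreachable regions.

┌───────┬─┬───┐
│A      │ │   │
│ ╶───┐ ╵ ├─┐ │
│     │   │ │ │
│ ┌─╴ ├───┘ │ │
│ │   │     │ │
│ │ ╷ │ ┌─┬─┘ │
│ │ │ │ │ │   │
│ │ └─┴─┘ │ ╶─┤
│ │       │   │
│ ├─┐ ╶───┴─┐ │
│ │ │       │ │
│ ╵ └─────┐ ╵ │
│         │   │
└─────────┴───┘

Using BFS/flood-fill to find all reachable cells from A:
Maze size: 7 × 7 = 49 total cells
5 cell(s) are walled off and cannot be reached from A.
Reachable cells: 44

Reachable region (· marks reachable cells):

┌───────┬─┬───┐
│A · · ·│·│· ·│
│ ╶───┐ ╵ ├─┐ │
│· · ·│· ·│ │·│
│ ┌─╴ ├───┘ │ │
│·│· ·│     │·│
│ │ ╷ │ ┌─┬─┘ │
│·│·│·│ │·│· ·│
│ │ └─┴─┘ │ ╶─┤
│·│· · · ·│· ·│
│ ├─┐ ╶───┴─┐ │
│·│·│· · · ·│·│
│ ╵ └─────┐ ╵ │
│· · · · ·│· ·│
└─────────┴───┘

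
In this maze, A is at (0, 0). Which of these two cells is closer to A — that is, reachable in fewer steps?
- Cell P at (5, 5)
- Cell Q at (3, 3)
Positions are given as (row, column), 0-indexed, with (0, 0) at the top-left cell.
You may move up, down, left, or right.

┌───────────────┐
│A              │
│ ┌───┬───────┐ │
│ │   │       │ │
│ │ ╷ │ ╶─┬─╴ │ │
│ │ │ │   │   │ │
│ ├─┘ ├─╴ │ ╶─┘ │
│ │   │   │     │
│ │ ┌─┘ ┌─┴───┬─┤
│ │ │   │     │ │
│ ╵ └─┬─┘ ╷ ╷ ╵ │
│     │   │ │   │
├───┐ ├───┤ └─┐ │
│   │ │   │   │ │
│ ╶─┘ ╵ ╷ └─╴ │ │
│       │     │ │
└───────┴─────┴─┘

Shortest path A → P at (5, 5): 18 steps
Shortest path A → Q at (3, 3): 22 steps

P is closer (18 steps vs 22 steps).

Path to P:

┌───────────────┐
│A              │
│ ┌───┬───────┐ │
│↓│   │       │ │
│ │ ╷ │ ╶─┬─╴ │ │
│↓│ │ │   │   │ │
│ ├─┘ ├─╴ │ ╶─┘ │
│↓│   │   │     │
│ │ ┌─┘ ┌─┴───┬─┤
│↓│ │   │     │ │
│ ╵ └─┬─┘ ╷ ╷ ╵ │
│↳ → ↓│   │P│   │
├───┐ ├───┤ └─┐ │
│   │↓│↱ ↓│↑ ↰│ │
│ ╶─┘ ╵ ╷ └─╴ │ │
│    ↳ ↑│↳ → ↑│ │
└───────┴─────┴─┘

Path to Q:

┌───────────────┐
│A → → → → → → ↓│
│ ┌───┬───────┐ │
│ │   │↓ ← ← ↰│↓│
│ │ ╷ │ ╶─┬─╴ │ │
│ │ │ │↳ ↓│↱ ↑│↓│
│ ├─┘ ├─╴ │ ╶─┘ │
│ │   │Q ↲│↑ ← ↲│
│ │ ┌─┘ ┌─┴───┬─┤
│ │ │   │     │ │
│ ╵ └─┬─┘ ╷ ╷ ╵ │
│     │   │ │   │
├───┐ ├───┤ └─┐ │
│   │ │   │   │ │
│ ╶─┘ ╵ ╷ └─╴ │ │
│       │     │ │
└───────┴─────┴─┘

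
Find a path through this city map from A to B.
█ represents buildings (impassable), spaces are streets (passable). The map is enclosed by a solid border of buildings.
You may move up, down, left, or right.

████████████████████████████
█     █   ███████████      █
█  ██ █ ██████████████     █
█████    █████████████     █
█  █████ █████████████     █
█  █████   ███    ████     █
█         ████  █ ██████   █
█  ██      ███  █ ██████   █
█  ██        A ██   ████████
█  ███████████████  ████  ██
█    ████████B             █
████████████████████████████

Finding the shortest path from A to B:
Movement: cardinal only
Path length: 18 steps
Directions: right → up → up → up → right → right → right → down → down → down → right → down → down → left → left → left → left → left

Solution:

████████████████████████████
█     █   ███████████      █
█  ██ █ ██████████████     █
█████    █████████████     █
█  █████ █████████████     █
█  █████   ███↱→→↓████     █
█         ████↑ █↓██████   █
█  ██      ███↑ █↓██████   █
█  ██        A↑██↳↓ ████████
█  ███████████████↓ ████  ██
█    ████████B←←←←↲        █
████████████████████████████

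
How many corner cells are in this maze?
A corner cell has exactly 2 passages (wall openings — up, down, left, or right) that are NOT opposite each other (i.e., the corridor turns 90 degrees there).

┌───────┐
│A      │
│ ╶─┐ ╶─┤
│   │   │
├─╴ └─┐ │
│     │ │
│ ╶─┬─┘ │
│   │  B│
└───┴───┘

Counting corner cells (2 non-opposite passages):
Total corners: 8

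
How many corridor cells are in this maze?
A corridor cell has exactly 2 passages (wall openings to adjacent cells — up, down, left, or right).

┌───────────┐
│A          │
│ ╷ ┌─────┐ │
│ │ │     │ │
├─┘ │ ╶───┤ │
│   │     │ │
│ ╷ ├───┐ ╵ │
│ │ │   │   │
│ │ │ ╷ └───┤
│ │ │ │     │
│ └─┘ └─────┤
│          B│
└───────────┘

Counting cells with exactly 2 passages:
Total corridor cells: 28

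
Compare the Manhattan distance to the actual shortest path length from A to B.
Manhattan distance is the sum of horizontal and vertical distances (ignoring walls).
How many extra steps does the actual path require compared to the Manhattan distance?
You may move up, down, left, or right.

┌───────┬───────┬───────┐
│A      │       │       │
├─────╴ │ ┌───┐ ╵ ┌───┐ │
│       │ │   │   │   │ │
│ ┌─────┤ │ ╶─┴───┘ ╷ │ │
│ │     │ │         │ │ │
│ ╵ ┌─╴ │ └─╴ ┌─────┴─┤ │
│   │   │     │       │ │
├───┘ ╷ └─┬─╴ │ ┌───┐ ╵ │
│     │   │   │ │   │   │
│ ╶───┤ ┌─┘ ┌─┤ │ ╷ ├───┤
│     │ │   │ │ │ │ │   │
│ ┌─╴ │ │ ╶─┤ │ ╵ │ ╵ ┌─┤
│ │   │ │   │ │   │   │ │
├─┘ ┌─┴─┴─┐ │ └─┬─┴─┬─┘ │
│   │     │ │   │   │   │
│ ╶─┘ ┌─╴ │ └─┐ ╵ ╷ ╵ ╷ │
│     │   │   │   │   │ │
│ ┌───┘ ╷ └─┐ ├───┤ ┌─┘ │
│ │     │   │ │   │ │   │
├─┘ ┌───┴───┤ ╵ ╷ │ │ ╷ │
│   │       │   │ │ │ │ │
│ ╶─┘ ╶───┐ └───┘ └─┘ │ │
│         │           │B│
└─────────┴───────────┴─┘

Manhattan distance: |11 - 0| + |11 - 0| = 22
Actual path length: 56
Extra steps: 56 - 22 = 34

Solution:

┌───────┬───────┬───────┐
│A → → ↓│       │       │
├─────╴ │ ┌───┐ ╵ ┌───┐ │
│↓ ← ← ↲│ │   │   │   │ │
│ ┌─────┤ │ ╶─┴───┘ ╷ │ │
│↓│↱ → ↓│ │         │ │ │
│ ╵ ┌─╴ │ └─╴ ┌─────┴─┤ │
│↳ ↑│↓ ↲│     │       │ │
├───┘ ╷ └─┬─╴ │ ┌───┐ ╵ │
│↓ ← ↲│   │   │ │   │   │
│ ╶───┤ ┌─┘ ┌─┤ │ ╷ ├───┤
│↳ → ↓│ │   │ │ │ │ │   │
│ ┌─╴ │ │ ╶─┤ │ ╵ │ ╵ ┌─┤
│ │↓ ↲│ │   │ │   │   │ │
├─┘ ┌─┴─┴─┐ │ └─┬─┴─┬─┘ │
│↓ ↲│↱ → ↓│ │   │   │   │
│ ╶─┘ ┌─╴ │ └─┐ ╵ ╷ ╵ ╷ │
│↳ → ↑│↓ ↲│   │   │   │ │
│ ┌───┘ ╷ └─┐ ├───┤ ┌─┘ │
│ │↓ ← ↲│   │ │   │ │↱ ↓│
├─┘ ┌───┴───┤ ╵ ╷ │ │ ╷ │
│↓ ↲│↱ → → ↓│   │ │ │↑│↓│
│ ╶─┘ ╶───┐ └───┘ └─┘ │ │
│↳ → ↑    │↳ → → → → ↑│B│
└─────────┴───────────┴─┘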